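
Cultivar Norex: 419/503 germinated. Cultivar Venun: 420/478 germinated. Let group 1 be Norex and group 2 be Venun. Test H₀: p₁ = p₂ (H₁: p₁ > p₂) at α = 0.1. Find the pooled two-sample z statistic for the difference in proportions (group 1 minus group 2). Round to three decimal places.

p̂₁ = 419/503 = 0.83300, p̂₂ = 420/478 = 0.87866.
Pooled p̂ = (419+420)/(503+478) = 839/981 = 0.85525.
SE = √(p̂(1−p̂)(1/n₁+1/n₂)) = √(0.85525·0.14475·0.00408012) = √(0.000505109) = 0.02247.
z = (0.83300 − 0.87866)/0.02247 = -0.04566/0.02247 = -2.032.
p-value = P(Z > -2.032) ≈ 0.9789; since p > α = 0.1, fail to reject H₀.

z = -2.032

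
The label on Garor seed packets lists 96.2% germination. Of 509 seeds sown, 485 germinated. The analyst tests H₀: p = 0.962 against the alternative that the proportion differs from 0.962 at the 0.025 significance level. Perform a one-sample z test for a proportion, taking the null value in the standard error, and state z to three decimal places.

p̂ = 485/509 = 0.95285.
Under H₀, SE = √(0.962·0.038/509) = √(7.18193e-05) = 0.00847.
z = (0.95285 − 0.962)/0.00847 = -0.00915/0.00847 = -1.080.
p-value = 2·P(Z > 1.080) ≈ 0.2802; since p > α = 0.025, fail to reject H₀.

z = -1.080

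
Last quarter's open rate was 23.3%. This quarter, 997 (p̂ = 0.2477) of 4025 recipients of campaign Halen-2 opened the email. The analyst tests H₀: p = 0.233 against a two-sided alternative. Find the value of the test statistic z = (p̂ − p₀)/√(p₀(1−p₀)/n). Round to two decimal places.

z = 2.21

p̂ = 997/4025 = 0.24770.
Standard error under H₀: √(0.233×0.767/4025) = 0.00666.
z = (0.24770 − 0.233)/0.00666 = 0.01470/0.00666 = 2.21.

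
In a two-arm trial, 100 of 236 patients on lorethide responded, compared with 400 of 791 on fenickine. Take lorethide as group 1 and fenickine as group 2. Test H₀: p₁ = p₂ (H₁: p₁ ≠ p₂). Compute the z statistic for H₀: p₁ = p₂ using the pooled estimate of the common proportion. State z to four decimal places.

p̂₁ = 100/236 = 0.423729, p̂₂ = 400/791 = 0.505689.
Pooled p̂ = (100+400)/(236+791) = 500/1027 = 0.486855.
SE = √(0.249827 × 0.00550151) = 0.037073.
z = (0.423729 − 0.505689)/0.037073 = -0.081960/0.037073 = -2.2108.

z = -2.2108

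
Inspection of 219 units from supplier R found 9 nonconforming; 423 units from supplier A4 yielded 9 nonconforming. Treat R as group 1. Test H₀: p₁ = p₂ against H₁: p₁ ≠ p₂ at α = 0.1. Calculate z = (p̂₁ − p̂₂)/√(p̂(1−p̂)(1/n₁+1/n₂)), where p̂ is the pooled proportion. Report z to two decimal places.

p̂₁ = 9/219 = 0.04110, p̂₂ = 9/423 = 0.02128.
Pooled p̂ = (9+9)/(219+423) = 18/642 = 0.02804.
SE = √(p̂(1−p̂)(1/n₁+1/n₂)) = √(0.02804·0.97196·0.00693028) = √(0.000188859) = 0.01374.
z = (0.04110 − 0.02128)/0.01374 = 0.01982/0.01374 = 1.44.
Two-sided p-value ≈ 2·Φ(−1.442) = 0.1493. With α = 0.1, fail to reject H₀.

z = 1.44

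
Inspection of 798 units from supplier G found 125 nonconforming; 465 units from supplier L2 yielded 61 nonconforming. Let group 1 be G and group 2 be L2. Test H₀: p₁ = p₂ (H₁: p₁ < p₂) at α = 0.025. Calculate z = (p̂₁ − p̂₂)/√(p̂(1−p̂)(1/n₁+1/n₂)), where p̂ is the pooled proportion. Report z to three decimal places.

z = 1.231

p̂₁ = 125/798 ≈ 0.156642, p̂₂ = 61/465 ≈ 0.131183.
Pooled p̂ = (125+61)/(798+465) = 186/1263 = 0.147268.
SE = √(p̂(1−p̂)(1/n₁+1/n₂)) = √(0.147268·0.852732·0.00340367) = √(0.000427434) = 0.020674.
z = (0.156642 − 0.131183)/0.020674 = 0.025459/0.020674 = 1.231.
p-value = P(Z < 1.231) ≈ 0.8909, so at α = 0.025 we fail to reject H₀.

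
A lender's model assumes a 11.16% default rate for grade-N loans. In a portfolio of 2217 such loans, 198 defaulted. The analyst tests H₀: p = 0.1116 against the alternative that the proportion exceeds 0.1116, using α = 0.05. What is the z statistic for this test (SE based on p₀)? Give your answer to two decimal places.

p̂ = 198/2217 = 0.0893.
Under H₀, SE = √(0.1116·0.8884/2217) = √(4.47205e-05) = 0.0067.
z = (0.0893 − 0.1116)/0.0067 = -0.0223/0.0067 = -3.33.
p-value = P(Z > -3.333) ≈ 0.9996. With α = 0.05, fail to reject H₀.

z = -3.33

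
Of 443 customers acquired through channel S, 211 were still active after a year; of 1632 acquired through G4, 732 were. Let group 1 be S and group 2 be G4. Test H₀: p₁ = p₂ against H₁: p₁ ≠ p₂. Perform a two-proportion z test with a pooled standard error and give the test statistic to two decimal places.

p̂₁ = 211/443 ≈ 0.4763, p̂₂ = 732/1632 ≈ 0.4485.
Pooled p̂ = (211+732)/(443+1632) = 943/2075 = 0.4545.
SE = √(0.247926 × 0.00287008) = 0.0267.
z = (0.4763 − 0.4485)/0.0267 = 0.0278/0.0267 = 1.04.

z = 1.04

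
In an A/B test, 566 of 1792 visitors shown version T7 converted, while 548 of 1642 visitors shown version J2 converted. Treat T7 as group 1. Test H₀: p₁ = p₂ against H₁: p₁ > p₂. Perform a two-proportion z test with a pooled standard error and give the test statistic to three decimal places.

z = -1.119

p̂₁ = 566/1792 = 0.31585, p̂₂ = 548/1642 = 0.33374.
Pooled p̂ = (566+548)/(1792+1642) = 1114/3434 = 0.32440.
SE = √(0.219166 × 0.00116705) = 0.01599.
z = (0.31585 − 0.33374)/0.01599 = -0.01789/0.01599 = -1.119.
p-value = P(Z > -1.119) ≈ 0.8684.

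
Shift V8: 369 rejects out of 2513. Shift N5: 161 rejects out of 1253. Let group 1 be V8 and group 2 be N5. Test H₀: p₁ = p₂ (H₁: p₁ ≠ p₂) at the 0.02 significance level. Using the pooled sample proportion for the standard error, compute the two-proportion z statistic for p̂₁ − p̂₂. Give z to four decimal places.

z = 1.5254

p̂₁ = 369/2513 = 0.146836, p̂₂ = 161/1253 = 0.128492.
Pooled p̂ = (369+161)/(2513+1253) = 530/3766 = 0.140733.
SE = √(p̂(1−p̂)(1/n₁+1/n₂)) = √(0.140733·0.859267·0.00119602) = √(0.000144631) = 0.012026.
z = (0.146836 − 0.128492)/0.012026 = 0.018344/0.012026 = 1.5254.
Two-sided p-value ≈ 2·Φ(−1.525) = 0.1272; since p > α = 0.02, fail to reject H₀.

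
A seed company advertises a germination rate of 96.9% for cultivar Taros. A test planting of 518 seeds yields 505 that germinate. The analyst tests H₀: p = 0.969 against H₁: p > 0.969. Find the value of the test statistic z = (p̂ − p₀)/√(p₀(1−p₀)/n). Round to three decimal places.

p̂ = 505/518 = 0.974903.
Under H₀, SE = √(0.969·0.031/518) = √(5.79903e-05) = 0.007615.
z = (0.974903 − 0.969)/0.007615 = 0.005903/0.007615 = 0.775.
p-value = P(Z > 0.775) ≈ 0.2191.

z = 0.775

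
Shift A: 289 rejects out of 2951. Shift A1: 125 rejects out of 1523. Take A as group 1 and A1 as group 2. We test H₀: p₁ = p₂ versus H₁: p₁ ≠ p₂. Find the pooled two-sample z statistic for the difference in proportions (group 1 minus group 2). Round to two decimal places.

p̂₁ = 289/2951 = 0.097933, p̂₂ = 125/1523 = 0.082075.
Pooled p̂ = (289+125)/(2951+1523) = 414/4474 = 0.092535.
SE = √(0.083972 × 0.000995467) = 0.009143.
z = (0.097933 − 0.082075)/0.009143 = 0.015858/0.009143 = 1.73.

z = 1.73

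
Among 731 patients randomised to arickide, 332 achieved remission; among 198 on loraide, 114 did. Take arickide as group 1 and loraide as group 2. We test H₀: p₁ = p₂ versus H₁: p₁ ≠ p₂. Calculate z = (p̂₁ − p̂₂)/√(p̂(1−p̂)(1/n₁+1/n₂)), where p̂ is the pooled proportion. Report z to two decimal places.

p̂₁ = 332/731 = 0.4542, p̂₂ = 114/198 = 0.5758.
Pooled p̂ = (332+114)/(731+198) = 446/929 = 0.4801.
SE = √(p̂(1−p̂)(1/n₁+1/n₂)) = √(0.4801·0.5199·0.00641849) = √(0.00160208) = 0.0400.
z = (0.4542 − 0.5758)/0.0400 = -0.1216/0.0400 = -3.04.

z = -3.04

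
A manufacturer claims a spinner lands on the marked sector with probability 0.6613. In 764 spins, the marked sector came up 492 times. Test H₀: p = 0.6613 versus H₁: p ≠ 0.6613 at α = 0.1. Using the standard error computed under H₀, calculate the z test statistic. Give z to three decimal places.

p̂ = 492/764 ≈ 0.64398.
SE = √(p₀(1−p₀)/n) = √(0.22398/764) = 0.01712.
z = (0.64398 − 0.6613)/0.01712 = -0.01732/0.01712 = -1.012.
p-value = 2·P(Z > 1.012) ≈ 0.3117, so at α = 0.1 we fail to reject H₀.

z = -1.012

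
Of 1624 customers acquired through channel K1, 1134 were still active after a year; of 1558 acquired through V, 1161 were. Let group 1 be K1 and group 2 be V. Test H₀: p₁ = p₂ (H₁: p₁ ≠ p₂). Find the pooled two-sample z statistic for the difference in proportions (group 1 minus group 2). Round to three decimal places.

p̂₁ = 1134/1624 = 0.69828, p̂₂ = 1161/1558 = 0.74519.
Pooled p̂ = (1134+1161)/(1624+1558) = 2295/3182 = 0.72124.
SE = √(p̂(1−p̂)(1/n₁+1/n₂)) = √(0.72124·0.27876·0.00125761) = √(0.000252844) = 0.01590.
z = (0.69828 − 0.74519)/0.01590 = -0.04691/0.01590 = -2.950.

z = -2.950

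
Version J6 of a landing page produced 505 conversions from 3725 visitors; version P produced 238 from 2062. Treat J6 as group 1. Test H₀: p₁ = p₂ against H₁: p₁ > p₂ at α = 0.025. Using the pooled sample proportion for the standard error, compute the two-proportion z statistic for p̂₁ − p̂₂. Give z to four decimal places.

z = 2.1943

p̂₁ = 505/3725 ≈ 0.135570, p̂₂ = 238/2062 ≈ 0.115422.
Pooled p̂ = (505+238)/(3725+2062) = 743/5787 = 0.128391.
SE = √(p̂(1−p̂)(1/n₁+1/n₂)) = √(0.128391·0.871609·0.000753422) = √(8.43132e-05) = 0.009182.
z = (0.135570 − 0.115422)/0.009182 = 0.020148/0.009182 = 2.1943.
p-value = P(Z > 2.194) ≈ 0.0141, so at α = 0.025 we reject H₀.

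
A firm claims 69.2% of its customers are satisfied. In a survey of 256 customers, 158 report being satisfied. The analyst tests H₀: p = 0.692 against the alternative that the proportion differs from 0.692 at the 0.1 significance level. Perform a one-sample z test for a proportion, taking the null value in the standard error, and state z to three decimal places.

z = -2.593

p̂ = 158/256 ≈ 0.61719.
SE = √(p₀(1−p₀)/n) = √(0.21314/256) = 0.02885.
z = (0.61719 − 0.692)/0.02885 = -0.07481/0.02885 = -2.593.
Two-sided p-value ≈ 2·Φ(−2.593) = 0.0095, so at α = 0.1 we reject H₀.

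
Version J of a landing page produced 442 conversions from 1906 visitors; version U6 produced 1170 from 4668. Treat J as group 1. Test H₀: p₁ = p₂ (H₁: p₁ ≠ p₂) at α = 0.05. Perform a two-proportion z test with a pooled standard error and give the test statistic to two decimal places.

z = -1.60

p̂₁ = 442/1906 ≈ 0.2319, p̂₂ = 1170/4668 ≈ 0.2506.
Pooled p̂ = (442+1170)/(1906+4668) = 1612/6574 = 0.2452.
SE = √(0.185081 × 0.000738883) = 0.0117.
z = (0.2319 − 0.2506)/0.0117 = -0.0187/0.0117 = -1.60.
p-value = 2·P(Z > 1.603) ≈ 0.1090. With α = 0.05, fail to reject H₀.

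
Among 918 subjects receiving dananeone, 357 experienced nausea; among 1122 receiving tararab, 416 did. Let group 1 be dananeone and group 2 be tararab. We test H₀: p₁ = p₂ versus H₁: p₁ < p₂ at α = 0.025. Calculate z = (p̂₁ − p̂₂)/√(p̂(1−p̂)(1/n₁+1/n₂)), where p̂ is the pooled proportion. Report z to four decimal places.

p̂₁ = 357/918 ≈ 0.388889, p̂₂ = 416/1122 ≈ 0.370766.
Pooled p̂ = (357+416)/(918+1122) = 773/2040 = 0.378922.
SE = √(0.23534 × 0.00198059) = 0.021590.
z = (0.388889 − 0.370766)/0.021590 = 0.018123/0.021590 = 0.8394.
p-value = P(Z < 0.839) ≈ 0.7994, so at α = 0.025 we fail to reject H₀.

z = 0.8394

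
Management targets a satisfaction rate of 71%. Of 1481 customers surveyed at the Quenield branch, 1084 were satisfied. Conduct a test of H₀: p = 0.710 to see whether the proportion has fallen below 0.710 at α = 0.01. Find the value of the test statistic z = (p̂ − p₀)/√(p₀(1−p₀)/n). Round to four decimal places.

p̂ = 1084/1481 = 0.731938.
Standard error under H₀: √(0.71×0.29/1481) = 0.011791.
z = (0.731938 − 0.71)/0.011791 = 0.021938/0.011791 = 1.8606.
p-value = P(Z < 1.861) ≈ 0.9686; since p > α = 0.01, fail to reject H₀.

z = 1.8606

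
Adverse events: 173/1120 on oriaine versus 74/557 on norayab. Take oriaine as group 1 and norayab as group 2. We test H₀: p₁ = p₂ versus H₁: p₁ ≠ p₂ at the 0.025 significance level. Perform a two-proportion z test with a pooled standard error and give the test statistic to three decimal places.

z = 1.176

p̂₁ = 173/1120 ≈ 0.15446, p̂₂ = 74/557 ≈ 0.13285.
Pooled p̂ = (173+74)/(1120+557) = 247/1677 = 0.14729.
SE = √(0.125593 × 0.00268819) = 0.01837.
z = (0.15446 − 0.13285)/0.01837 = 0.02161/0.01837 = 1.176.
Two-sided p-value ≈ 2·Φ(−1.176) = 0.2396, so at α = 0.025 we fail to reject H₀.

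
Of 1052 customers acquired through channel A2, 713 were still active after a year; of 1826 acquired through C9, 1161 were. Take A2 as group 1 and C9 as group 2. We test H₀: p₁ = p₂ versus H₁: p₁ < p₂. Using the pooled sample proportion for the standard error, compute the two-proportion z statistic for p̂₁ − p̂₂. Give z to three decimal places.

z = 2.273

p̂₁ = 713/1052 = 0.67776, p̂₂ = 1161/1826 = 0.63582.
Pooled p̂ = (713+1161)/(1052+1826) = 1874/2878 = 0.65115.
SE = √(p̂(1−p̂)(1/n₁+1/n₂)) = √(0.65115·0.34885·0.00149822) = √(0.000340327) = 0.01845.
z = (0.67776 − 0.63582)/0.01845 = 0.04194/0.01845 = 2.273.
p-value = P(Z < 2.273) ≈ 0.9885.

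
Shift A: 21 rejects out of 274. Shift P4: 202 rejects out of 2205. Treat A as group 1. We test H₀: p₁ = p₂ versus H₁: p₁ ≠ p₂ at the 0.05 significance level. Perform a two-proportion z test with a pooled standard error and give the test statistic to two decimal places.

z = -0.82

p̂₁ = 21/274 = 0.0766, p̂₂ = 202/2205 = 0.0916.
Pooled p̂ = (21+202)/(274+2205) = 223/2479 = 0.0900.
SE = √(p̂(1−p̂)(1/n₁+1/n₂)) = √(0.0900·0.9100·0.00410315) = √(0.000335899) = 0.0183.
z = (0.0766 − 0.0916)/0.0183 = -0.0150/0.0183 = -0.82.
p-value = 2·P(Z > 0.817) ≈ 0.4141. With α = 0.05, fail to reject H₀.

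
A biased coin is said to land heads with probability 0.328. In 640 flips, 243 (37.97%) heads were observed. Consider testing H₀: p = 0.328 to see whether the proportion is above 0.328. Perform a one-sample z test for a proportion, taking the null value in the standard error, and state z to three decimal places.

z = 2.785

p̂ = 243/640 ≈ 0.37969.
SE = √(p₀(1−p₀)/n) = √(0.22042/640) = 0.01856.
z = (0.37969 − 0.328)/0.01856 = 0.05169/0.01856 = 2.785.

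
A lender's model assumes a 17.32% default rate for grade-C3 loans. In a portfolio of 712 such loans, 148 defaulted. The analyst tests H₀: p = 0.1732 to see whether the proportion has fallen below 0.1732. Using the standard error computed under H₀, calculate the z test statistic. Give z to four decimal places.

p̂ = 148/712 ≈ 0.207865.
Standard error under H₀: √(0.1732×0.8268/712) = 0.014182.
z = (0.207865 − 0.1732)/0.014182 = 0.034665/0.014182 = 2.4443.
p-value = P(Z < 2.444) ≈ 0.9927.

z = 2.4443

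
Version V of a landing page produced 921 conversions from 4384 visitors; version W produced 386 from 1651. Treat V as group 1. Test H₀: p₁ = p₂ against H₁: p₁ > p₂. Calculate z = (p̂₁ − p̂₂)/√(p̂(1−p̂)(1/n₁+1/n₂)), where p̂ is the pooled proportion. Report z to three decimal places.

p̂₁ = 921/4384 ≈ 0.210082, p̂₂ = 386/1651 ≈ 0.233798.
Pooled p̂ = (921+386)/(4384+1651) = 1307/6035 = 0.216570.
SE = √(0.169667 × 0.000833796) = 0.011894.
z = (0.210082 − 0.233798)/0.011894 = -0.023716/0.011894 = -1.994.

z = -1.994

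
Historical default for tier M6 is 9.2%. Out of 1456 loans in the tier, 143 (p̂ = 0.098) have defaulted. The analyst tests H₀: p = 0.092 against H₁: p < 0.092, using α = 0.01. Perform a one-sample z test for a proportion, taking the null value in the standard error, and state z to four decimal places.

p̂ = 143/1456 = 0.0982143.
Under H₀, SE = √(0.092·0.908/1456) = √(5.73736e-05) = 0.0075745.
z = (0.0982143 − 0.092)/0.0075745 = 0.0062143/0.0075745 = 0.8204.
p-value = P(Z < 0.820) ≈ 0.7940; since p > α = 0.01, fail to reject H₀.

z = 0.8204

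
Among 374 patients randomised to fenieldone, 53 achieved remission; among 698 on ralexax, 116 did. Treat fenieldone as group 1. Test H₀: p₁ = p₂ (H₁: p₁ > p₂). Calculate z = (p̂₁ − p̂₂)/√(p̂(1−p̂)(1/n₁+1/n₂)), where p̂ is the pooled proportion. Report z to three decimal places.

z = -1.048

p̂₁ = 53/374 ≈ 0.14171, p̂₂ = 116/698 ≈ 0.16619.
Pooled p̂ = (53+116)/(374+698) = 169/1072 = 0.15765.
SE = √(p̂(1−p̂)(1/n₁+1/n₂)) = √(0.15765·0.84235·0.00410646) = √(0.000545322) = 0.02335.
z = (0.14171 − 0.16619)/0.02335 = -0.02448/0.02335 = -1.048.
p-value = P(Z > -1.048) ≈ 0.8527.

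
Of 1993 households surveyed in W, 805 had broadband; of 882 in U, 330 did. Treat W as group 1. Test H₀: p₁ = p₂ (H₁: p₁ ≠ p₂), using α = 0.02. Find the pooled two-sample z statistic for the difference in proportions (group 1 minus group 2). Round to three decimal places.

z = 1.506

p̂₁ = 805/1993 = 0.403914, p̂₂ = 330/882 = 0.374150.
Pooled p̂ = (805+330)/(1993+882) = 1135/2875 = 0.394783.
SE = √(0.238929 × 0.00163554) = 0.019768.
z = (0.403914 − 0.374150)/0.019768 = 0.029764/0.019768 = 1.506.
p-value = 2·P(Z > 1.506) ≈ 0.1322. With α = 0.02, fail to reject H₀.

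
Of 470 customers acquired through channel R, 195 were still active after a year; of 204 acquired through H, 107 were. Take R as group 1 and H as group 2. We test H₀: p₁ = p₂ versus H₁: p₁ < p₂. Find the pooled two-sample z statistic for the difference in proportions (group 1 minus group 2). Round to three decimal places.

z = -2.629

p̂₁ = 195/470 ≈ 0.41489, p̂₂ = 107/204 ≈ 0.52451.
Pooled p̂ = (195+107)/(470+204) = 302/674 = 0.44807.
SE = √(p̂(1−p̂)(1/n₁+1/n₂)) = √(0.44807·0.55193·0.00702962) = √(0.00173845) = 0.04169.
z = (0.41489 − 0.52451)/0.04169 = -0.10962/0.04169 = -2.629.
p-value = P(Z < -2.629) ≈ 0.0043.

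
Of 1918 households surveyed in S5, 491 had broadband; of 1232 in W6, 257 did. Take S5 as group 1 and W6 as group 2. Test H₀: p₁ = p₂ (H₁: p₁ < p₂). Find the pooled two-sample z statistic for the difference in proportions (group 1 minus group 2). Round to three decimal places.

p̂₁ = 491/1918 ≈ 0.25600, p̂₂ = 257/1232 ≈ 0.20860.
Pooled p̂ = (491+257)/(1918+1232) = 748/3150 = 0.23746.
SE = √(p̂(1−p̂)(1/n₁+1/n₂)) = √(0.23746·0.76254·0.00133306) = √(0.000241382) = 0.01554.
z = (0.25600 − 0.20860)/0.01554 = 0.04740/0.01554 = 3.050.

z = 3.050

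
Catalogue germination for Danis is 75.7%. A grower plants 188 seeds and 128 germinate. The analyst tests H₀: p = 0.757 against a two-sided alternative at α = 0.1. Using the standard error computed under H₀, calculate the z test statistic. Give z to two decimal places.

z = -2.43

p̂ = 128/188 ≈ 0.6809.
SE = √(p₀(1−p₀)/n) = √(0.18395/188) = 0.0313.
z = (0.6809 − 0.757)/0.0313 = -0.0761/0.0313 = -2.43.
Two-sided p-value ≈ 2·Φ(−2.434) = 0.0149. With α = 0.1, reject H₀.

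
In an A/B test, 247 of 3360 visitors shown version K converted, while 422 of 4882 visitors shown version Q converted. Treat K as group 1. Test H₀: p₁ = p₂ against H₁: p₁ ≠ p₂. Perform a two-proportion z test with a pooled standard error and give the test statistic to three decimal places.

p̂₁ = 247/3360 ≈ 0.073512, p̂₂ = 422/4882 ≈ 0.086440.
Pooled p̂ = (247+422)/(3360+4882) = 669/8242 = 0.081170.
SE = √(p̂(1−p̂)(1/n₁+1/n₂)) = √(0.081170·0.918830·0.000502453) = √(3.74735e-05) = 0.006122.
z = (0.073512 − 0.086440)/0.006122 = -0.012928/0.006122 = -2.112.
Two-sided p-value ≈ 2·Φ(−2.112) = 0.0347.

z = -2.112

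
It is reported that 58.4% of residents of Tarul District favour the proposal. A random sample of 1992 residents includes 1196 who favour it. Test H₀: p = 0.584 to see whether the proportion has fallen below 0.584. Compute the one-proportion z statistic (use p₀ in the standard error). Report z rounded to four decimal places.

p̂ = 1196/1992 ≈ 0.600402.
Standard error under H₀: √(0.584×0.416/1992) = 0.011044.
z = (0.600402 − 0.584)/0.011044 = 0.016402/0.011044 = 1.4852.
p-value = P(Z < 1.485) ≈ 0.9313.

z = 1.4852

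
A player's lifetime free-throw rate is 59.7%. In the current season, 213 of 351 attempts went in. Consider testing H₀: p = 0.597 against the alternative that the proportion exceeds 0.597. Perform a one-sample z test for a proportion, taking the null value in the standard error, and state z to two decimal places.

z = 0.38

p̂ = 213/351 = 0.60684.
Standard error under H₀: √(0.597×0.403/351) = 0.02618.
z = (0.60684 − 0.597)/0.02618 = 0.00984/0.02618 = 0.38.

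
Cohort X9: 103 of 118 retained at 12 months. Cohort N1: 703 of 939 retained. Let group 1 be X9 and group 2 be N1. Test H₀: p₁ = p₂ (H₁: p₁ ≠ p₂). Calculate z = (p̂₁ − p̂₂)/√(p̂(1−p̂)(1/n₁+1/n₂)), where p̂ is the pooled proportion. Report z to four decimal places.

z = 2.9886

p̂₁ = 103/118 = 0.872881, p̂₂ = 703/939 = 0.748669.
Pooled p̂ = (103+703)/(118+939) = 806/1057 = 0.762535.
SE = √(p̂(1−p̂)(1/n₁+1/n₂)) = √(0.762535·0.237465·0.00953954) = √(0.00172737) = 0.041562.
z = (0.872881 − 0.748669)/0.041562 = 0.124212/0.041562 = 2.9886.
Two-sided p-value ≈ 2·Φ(−2.989) = 0.0028.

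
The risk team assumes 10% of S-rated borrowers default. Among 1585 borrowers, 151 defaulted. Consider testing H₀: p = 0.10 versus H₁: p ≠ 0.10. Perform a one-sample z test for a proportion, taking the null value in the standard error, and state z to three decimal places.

z = -0.628

p̂ = 151/1585 = 0.095268.
SE = √(p₀(1−p₀)/n) = √(0.09/1585) = 0.007535.
z = (0.095268 − 0.1)/0.007535 = -0.004732/0.007535 = -0.628.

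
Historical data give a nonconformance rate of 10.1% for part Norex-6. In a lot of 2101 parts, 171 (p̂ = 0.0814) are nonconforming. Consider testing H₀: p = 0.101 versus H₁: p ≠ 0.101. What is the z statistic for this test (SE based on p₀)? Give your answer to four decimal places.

p̂ = 171/2101 ≈ 0.081390.
Under H₀, SE = √(0.101·0.899/2101) = √(4.3217e-05) = 0.006574.
z = (0.081390 − 0.101)/0.006574 = -0.019610/0.006574 = -2.9830.
p-value = 2·P(Z > 2.983) ≈ 0.0029.

z = -2.9830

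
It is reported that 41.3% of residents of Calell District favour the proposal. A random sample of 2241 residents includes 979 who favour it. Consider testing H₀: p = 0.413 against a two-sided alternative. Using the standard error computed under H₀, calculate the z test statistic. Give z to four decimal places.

p̂ = 979/2241 = 0.436859.
SE = √(p₀(1−p₀)/n) = √(0.24243/2241) = 0.010401.
z = (0.436859 − 0.413)/0.010401 = 0.023859/0.010401 = 2.2939.

z = 2.2939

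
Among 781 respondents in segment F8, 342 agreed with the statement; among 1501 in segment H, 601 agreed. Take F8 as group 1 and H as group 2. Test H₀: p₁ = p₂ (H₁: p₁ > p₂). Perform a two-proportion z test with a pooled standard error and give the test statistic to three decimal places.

p̂₁ = 342/781 = 0.43790, p̂₂ = 601/1501 = 0.40040.
Pooled p̂ = (342+601)/(781+1501) = 943/2282 = 0.41323.
SE = √(0.242472 × 0.00194663) = 0.02173.
z = (0.43790 − 0.40040)/0.02173 = 0.03750/0.02173 = 1.726.
p-value = P(Z > 1.726) ≈ 0.0422.

z = 1.726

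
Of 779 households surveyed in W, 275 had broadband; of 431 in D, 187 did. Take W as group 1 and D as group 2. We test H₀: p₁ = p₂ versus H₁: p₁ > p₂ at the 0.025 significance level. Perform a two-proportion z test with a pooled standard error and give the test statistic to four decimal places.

z = -2.7724

p̂₁ = 275/779 = 0.3530167, p̂₂ = 187/431 = 0.4338747.
Pooled p̂ = (275+187)/(779+431) = 462/1210 = 0.3818182.
SE = √(0.236033 × 0.00360388) = 0.0291657.
z = (0.3530167 − 0.4338747)/0.0291657 = -0.0808580/0.0291657 = -2.7724.
p-value = P(Z > -2.772) ≈ 0.9972, so at α = 0.025 we fail to reject H₀.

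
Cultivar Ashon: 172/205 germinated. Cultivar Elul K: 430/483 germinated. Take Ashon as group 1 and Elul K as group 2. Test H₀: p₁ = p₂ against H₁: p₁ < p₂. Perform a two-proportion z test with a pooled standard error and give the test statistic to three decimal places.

z = -1.859

p̂₁ = 172/205 ≈ 0.83902, p̂₂ = 430/483 ≈ 0.89027.
Pooled p̂ = (172+430)/(205+483) = 602/688 = 0.87500.
SE = √(0.109375 × 0.00694844) = 0.02757.
z = (0.83902 − 0.89027)/0.02757 = -0.05125/0.02757 = -1.859.
p-value = P(Z < -1.859) ≈ 0.0315.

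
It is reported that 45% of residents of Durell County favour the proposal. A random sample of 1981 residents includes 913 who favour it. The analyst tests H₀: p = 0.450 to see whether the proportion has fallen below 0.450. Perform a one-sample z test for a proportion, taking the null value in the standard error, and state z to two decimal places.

p̂ = 913/1981 ≈ 0.4609.
Under H₀, SE = √(0.45·0.55/1981) = √(0.000124937) = 0.0112.
z = (0.4609 − 0.45)/0.0112 = 0.0109/0.0112 = 0.97.

z = 0.97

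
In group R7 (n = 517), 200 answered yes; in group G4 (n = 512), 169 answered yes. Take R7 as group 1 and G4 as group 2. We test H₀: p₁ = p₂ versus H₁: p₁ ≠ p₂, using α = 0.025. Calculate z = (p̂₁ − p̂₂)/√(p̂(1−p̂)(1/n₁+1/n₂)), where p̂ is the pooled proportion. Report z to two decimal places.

z = 1.90

p̂₁ = 200/517 = 0.3868, p̂₂ = 169/512 = 0.3301.
Pooled p̂ = (200+169)/(517+512) = 369/1029 = 0.3586.
SE = √(p̂(1−p̂)(1/n₁+1/n₂)) = √(0.3586·0.6414·0.00388736) = √(0.000894117) = 0.0299.
z = (0.3868 − 0.3301)/0.0299 = 0.0567/0.0299 = 1.90.
p-value = 2·P(Z > 1.899) ≈ 0.0576, so at α = 0.025 we fail to reject H₀.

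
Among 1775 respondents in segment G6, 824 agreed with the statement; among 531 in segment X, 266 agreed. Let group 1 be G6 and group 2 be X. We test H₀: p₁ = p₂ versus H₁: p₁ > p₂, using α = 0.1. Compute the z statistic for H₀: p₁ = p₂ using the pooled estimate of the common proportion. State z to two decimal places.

z = -1.49

p̂₁ = 824/1775 = 0.4642, p̂₂ = 266/531 = 0.5009.
Pooled p̂ = (824+266)/(1775+531) = 1090/2306 = 0.4727.
SE = √(0.249254 × 0.00244662) = 0.0247.
z = (0.4642 − 0.5009)/0.0247 = -0.0367/0.0247 = -1.49.
p-value = P(Z > -1.487) ≈ 0.9315; since p > α = 0.1, fail to reject H₀.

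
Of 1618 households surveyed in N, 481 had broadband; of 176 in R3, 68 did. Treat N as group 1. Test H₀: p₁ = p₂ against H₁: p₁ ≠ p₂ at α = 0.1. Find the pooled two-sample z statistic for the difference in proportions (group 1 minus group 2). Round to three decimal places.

p̂₁ = 481/1618 = 0.29728, p̂₂ = 68/176 = 0.38636.
Pooled p̂ = (481+68)/(1618+176) = 549/1794 = 0.30602.
SE = √(p̂(1−p̂)(1/n₁+1/n₂)) = √(0.30602·0.69398·0.00629987) = √(0.00133791) = 0.03658.
z = (0.29728 − 0.38636)/0.03658 = -0.08908/0.03658 = -2.435.
Two-sided p-value ≈ 2·Φ(−2.435) = 0.0149, so at α = 0.1 we reject H₀.

z = -2.435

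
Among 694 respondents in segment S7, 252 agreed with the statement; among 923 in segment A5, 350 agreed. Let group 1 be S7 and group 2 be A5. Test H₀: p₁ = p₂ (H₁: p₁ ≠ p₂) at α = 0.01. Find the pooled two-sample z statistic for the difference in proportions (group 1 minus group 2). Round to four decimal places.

z = -0.6623

p̂₁ = 252/694 ≈ 0.363112, p̂₂ = 350/923 ≈ 0.379198.
Pooled p̂ = (252+350)/(694+923) = 602/1617 = 0.372294.
SE = √(p̂(1−p̂)(1/n₁+1/n₂)) = √(0.372294·0.627706·0.00252435) = √(0.000589918) = 0.024288.
z = (0.363112 − 0.379198)/0.024288 = -0.016086/0.024288 = -0.6623.
Two-sided p-value ≈ 2·Φ(−0.662) = 0.5078. With α = 0.01, fail to reject H₀.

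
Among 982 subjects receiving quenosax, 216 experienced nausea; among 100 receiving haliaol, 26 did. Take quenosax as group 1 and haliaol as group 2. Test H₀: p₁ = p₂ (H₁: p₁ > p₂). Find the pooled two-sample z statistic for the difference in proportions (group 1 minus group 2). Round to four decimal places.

p̂₁ = 216/982 ≈ 0.219959, p̂₂ = 26/100 ≈ 0.260000.
Pooled p̂ = (216+26)/(982+100) = 242/1082 = 0.223660.
SE = √(0.173636 × 0.0110183) = 0.043740.
z = (0.219959 − 0.260000)/0.043740 = -0.040041/0.043740 = -0.9154.
p-value = P(Z > -0.915) ≈ 0.8200.

z = -0.9154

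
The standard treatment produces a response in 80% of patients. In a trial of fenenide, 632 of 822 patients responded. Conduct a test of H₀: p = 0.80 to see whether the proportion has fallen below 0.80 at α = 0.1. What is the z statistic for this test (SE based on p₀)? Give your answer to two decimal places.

z = -2.23

p̂ = 632/822 = 0.76886.
Under H₀, SE = √(0.8·0.2/822) = √(0.000194647) = 0.01395.
z = (0.76886 − 0.8)/0.01395 = -0.03114/0.01395 = -2.23.
p-value = P(Z < -2.232) ≈ 0.0128. With α = 0.1, reject H₀.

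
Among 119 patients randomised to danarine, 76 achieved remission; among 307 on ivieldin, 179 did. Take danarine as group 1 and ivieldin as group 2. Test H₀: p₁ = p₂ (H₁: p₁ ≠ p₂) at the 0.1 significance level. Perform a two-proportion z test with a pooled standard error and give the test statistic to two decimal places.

p̂₁ = 76/119 ≈ 0.6387, p̂₂ = 179/307 ≈ 0.5831.
Pooled p̂ = (76+179)/(119+307) = 255/426 = 0.5986.
SE = √(p̂(1−p̂)(1/n₁+1/n₂)) = √(0.5986·0.4014·0.0116607) = √(0.00280183) = 0.0529.
z = (0.6387 − 0.5831)/0.0529 = 0.0556/0.0529 = 1.05.
p-value = 2·P(Z > 1.050) ≈ 0.2936, so at α = 0.1 we fail to reject H₀.

z = 1.05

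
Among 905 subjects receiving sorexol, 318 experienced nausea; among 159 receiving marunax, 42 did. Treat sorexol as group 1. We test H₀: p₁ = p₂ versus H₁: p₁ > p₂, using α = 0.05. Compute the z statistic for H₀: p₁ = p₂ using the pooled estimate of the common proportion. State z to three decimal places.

p̂₁ = 318/905 = 0.35138, p̂₂ = 42/159 = 0.26415.
Pooled p̂ = (318+42)/(905+159) = 360/1064 = 0.33835.
SE = √(0.223868 × 0.00739428) = 0.04069.
z = (0.35138 − 0.26415)/0.04069 = 0.08723/0.04069 = 2.144.
p-value = P(Z > 2.144) ≈ 0.0160; since p < α = 0.05, reject H₀.

z = 2.144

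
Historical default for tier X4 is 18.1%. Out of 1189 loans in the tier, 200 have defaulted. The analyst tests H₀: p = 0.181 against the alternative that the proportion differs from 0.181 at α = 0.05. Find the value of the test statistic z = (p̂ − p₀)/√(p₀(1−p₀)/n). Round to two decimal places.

p̂ = 200/1189 = 0.16821.
Standard error under H₀: √(0.181×0.819/1189) = 0.01117.
z = (0.16821 − 0.181)/0.01117 = -0.01279/0.01117 = -1.15.
Two-sided p-value ≈ 2·Φ(−1.146) = 0.2520; since p > α = 0.05, fail to reject H₀.

z = -1.15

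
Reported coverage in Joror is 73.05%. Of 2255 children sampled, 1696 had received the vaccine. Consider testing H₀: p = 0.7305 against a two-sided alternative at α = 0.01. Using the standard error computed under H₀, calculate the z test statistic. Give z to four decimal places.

p̂ = 1696/2255 = 0.7521064.
Under H₀, SE = √(0.7305·0.2695/2255) = √(8.73037e-05) = 0.0093436.
z = (0.7521064 − 0.7305)/0.0093436 = 0.0216064/0.0093436 = 2.3124.
p-value = 2·P(Z > 2.312) ≈ 0.0208; since p > α = 0.01, fail to reject H₀.

z = 2.3124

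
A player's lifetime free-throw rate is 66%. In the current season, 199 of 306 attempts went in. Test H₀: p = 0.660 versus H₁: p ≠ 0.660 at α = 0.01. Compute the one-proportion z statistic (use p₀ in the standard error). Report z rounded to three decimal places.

z = -0.357

p̂ = 199/306 ≈ 0.65033.
Under H₀, SE = √(0.66·0.34/306) = √(0.000733333) = 0.02708.
z = (0.65033 − 0.66)/0.02708 = -0.00967/0.02708 = -0.357.
p-value = 2·P(Z > 0.357) ≈ 0.7209. With α = 0.01, fail to reject H₀.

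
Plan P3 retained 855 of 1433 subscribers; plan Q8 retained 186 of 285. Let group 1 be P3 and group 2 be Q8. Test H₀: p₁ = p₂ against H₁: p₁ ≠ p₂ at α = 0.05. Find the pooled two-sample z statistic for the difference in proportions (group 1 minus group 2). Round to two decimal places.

z = -1.77

p̂₁ = 855/1433 ≈ 0.59665, p̂₂ = 186/285 ≈ 0.65263.
Pooled p̂ = (855+186)/(1433+285) = 1041/1718 = 0.60594.
SE = √(0.238777 × 0.00420661) = 0.03169.
z = (0.59665 − 0.65263)/0.03169 = -0.05598/0.03169 = -1.77.
Two-sided p-value ≈ 2·Φ(−1.766) = 0.0773; since p > α = 0.05, fail to reject H₀.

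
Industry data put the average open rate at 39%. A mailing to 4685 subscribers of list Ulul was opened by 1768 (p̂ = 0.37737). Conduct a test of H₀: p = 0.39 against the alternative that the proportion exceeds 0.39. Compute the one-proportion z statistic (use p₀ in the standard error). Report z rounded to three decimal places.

p̂ = 1768/4685 ≈ 0.377375.
SE = √(p₀(1−p₀)/n) = √(0.2379/4685) = 0.007126.
z = (0.377375 − 0.39)/0.007126 = -0.012625/0.007126 = -1.772.

z = -1.772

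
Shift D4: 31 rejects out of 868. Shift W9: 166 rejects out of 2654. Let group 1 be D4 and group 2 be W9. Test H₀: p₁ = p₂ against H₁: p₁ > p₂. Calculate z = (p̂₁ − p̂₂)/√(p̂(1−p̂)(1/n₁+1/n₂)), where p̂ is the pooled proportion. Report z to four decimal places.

p̂₁ = 31/868 = 0.035714, p̂₂ = 166/2654 = 0.062547.
Pooled p̂ = (31+166)/(868+2654) = 197/3522 = 0.055934.
SE = √(0.0528055 × 0.00152886) = 0.008985.
z = (0.035714 − 0.062547)/0.008985 = -0.026833/0.008985 = -2.9864.
p-value = P(Z > -2.986) ≈ 0.9986.

z = -2.9864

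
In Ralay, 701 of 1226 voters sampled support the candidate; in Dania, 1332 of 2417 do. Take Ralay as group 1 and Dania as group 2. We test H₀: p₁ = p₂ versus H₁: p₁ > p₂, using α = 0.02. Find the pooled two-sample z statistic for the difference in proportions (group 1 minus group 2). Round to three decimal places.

z = 1.188

p̂₁ = 701/1226 = 0.57178, p̂₂ = 1332/2417 = 0.55110.
Pooled p̂ = (701+1332)/(1226+2417) = 2033/3643 = 0.55806.
SE = √(0.246629 × 0.0012294) = 0.01741.
z = (0.57178 − 0.55110)/0.01741 = 0.02068/0.01741 = 1.188.
p-value = P(Z > 1.188) ≈ 0.1175; since p > α = 0.02, fail to reject H₀.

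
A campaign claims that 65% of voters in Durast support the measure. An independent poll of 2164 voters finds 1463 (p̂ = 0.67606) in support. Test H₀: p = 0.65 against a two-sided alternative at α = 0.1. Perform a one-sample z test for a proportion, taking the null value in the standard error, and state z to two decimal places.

z = 2.54

p̂ = 1463/2164 = 0.67606.
SE = √(p₀(1−p₀)/n) = √(0.2275/2164) = 0.01025.
z = (0.67606 − 0.65)/0.01025 = 0.02606/0.01025 = 2.54.
p-value = 2·P(Z > 2.542) ≈ 0.0110. With α = 0.1, reject H₀.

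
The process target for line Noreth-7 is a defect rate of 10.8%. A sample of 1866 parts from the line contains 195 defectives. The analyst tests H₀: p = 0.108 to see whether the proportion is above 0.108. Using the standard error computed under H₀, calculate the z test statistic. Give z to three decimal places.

p̂ = 195/1866 = 0.10450.
Standard error under H₀: √(0.108×0.892/1866) = 0.00719.
z = (0.10450 − 0.108)/0.00719 = -0.00350/0.00719 = -0.487.
p-value = P(Z > -0.487) ≈ 0.6868.

z = -0.487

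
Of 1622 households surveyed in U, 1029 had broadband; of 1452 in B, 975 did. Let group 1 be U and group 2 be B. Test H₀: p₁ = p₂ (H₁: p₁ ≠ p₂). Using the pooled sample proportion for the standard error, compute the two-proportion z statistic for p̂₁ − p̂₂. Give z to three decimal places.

p̂₁ = 1029/1622 ≈ 0.63440, p̂₂ = 975/1452 ≈ 0.67149.
Pooled p̂ = (1029+975)/(1622+1452) = 2004/3074 = 0.65192.
SE = √(p̂(1−p̂)(1/n₁+1/n₂)) = √(0.65192·0.34808·0.00130523) = √(0.000296183) = 0.01721.
z = (0.63440 − 0.67149)/0.01721 = -0.03709/0.01721 = -2.155.
Two-sided p-value ≈ 2·Φ(−2.155) = 0.0312.

z = -2.155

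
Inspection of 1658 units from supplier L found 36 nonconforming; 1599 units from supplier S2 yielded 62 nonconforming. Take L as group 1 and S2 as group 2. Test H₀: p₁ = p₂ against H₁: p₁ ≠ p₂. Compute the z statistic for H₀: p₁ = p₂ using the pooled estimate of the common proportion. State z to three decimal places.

z = -2.849

p̂₁ = 36/1658 = 0.021713, p̂₂ = 62/1599 = 0.038774.
Pooled p̂ = (36+62)/(1658+1599) = 98/3257 = 0.030089.
SE = √(p̂(1−p̂)(1/n₁+1/n₂)) = √(0.030089·0.969911·0.00122853) = √(3.5853e-05) = 0.005988.
z = (0.021713 − 0.038774)/0.005988 = -0.017061/0.005988 = -2.849.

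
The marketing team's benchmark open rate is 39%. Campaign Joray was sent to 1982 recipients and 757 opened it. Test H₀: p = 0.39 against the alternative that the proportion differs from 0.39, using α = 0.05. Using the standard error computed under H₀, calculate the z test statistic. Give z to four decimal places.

p̂ = 757/1982 ≈ 0.381937.
Under H₀, SE = √(0.39·0.61/1982) = √(0.00012003) = 0.010956.
z = (0.381937 − 0.39)/0.010956 = -0.008063/0.010956 = -0.7359.
p-value = 2·P(Z > 0.736) ≈ 0.4618; since p > α = 0.05, fail to reject H₀.

z = -0.7359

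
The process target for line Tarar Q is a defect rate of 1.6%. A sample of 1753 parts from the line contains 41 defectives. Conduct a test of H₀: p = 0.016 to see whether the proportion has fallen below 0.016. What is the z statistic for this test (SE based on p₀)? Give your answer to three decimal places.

p̂ = 41/1753 ≈ 0.023388.
Under H₀, SE = √(0.016·0.984/1753) = √(8.98118e-06) = 0.002997.
z = (0.023388 − 0.016)/0.002997 = 0.007388/0.002997 = 2.465.
p-value = P(Z < 2.465) ≈ 0.9932.

z = 2.465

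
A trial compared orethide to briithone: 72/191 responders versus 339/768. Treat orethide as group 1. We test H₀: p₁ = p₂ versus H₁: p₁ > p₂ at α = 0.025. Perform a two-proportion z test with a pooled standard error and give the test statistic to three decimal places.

p̂₁ = 72/191 ≈ 0.37696, p̂₂ = 339/768 ≈ 0.44141.
Pooled p̂ = (72+339)/(191+768) = 411/959 = 0.42857.
SE = √(0.244898 × 0.00653769) = 0.04001.
z = (0.37696 − 0.44141)/0.04001 = -0.06445/0.04001 = -1.611.
p-value = P(Z > -1.611) ≈ 0.9464; since p > α = 0.025, fail to reject H₀.

z = -1.611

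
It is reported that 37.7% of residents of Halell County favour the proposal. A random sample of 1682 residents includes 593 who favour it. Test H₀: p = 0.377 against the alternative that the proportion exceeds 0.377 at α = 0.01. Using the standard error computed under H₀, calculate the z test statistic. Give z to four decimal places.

p̂ = 593/1682 ≈ 0.352556.
SE = √(p₀(1−p₀)/n) = √(0.23487/1682) = 0.011817.
z = (0.352556 − 0.377)/0.011817 = -0.024444/0.011817 = -2.0685.
p-value = P(Z > -2.069) ≈ 0.9807. With α = 0.01, fail to reject H₀.

z = -2.0685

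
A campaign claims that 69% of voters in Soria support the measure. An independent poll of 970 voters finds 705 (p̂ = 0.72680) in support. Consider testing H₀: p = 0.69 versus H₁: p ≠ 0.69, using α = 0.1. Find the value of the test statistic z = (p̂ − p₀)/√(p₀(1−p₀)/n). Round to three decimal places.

z = 2.478

p̂ = 705/970 ≈ 0.72680.
SE = √(p₀(1−p₀)/n) = √(0.2139/970) = 0.01485.
z = (0.72680 − 0.69)/0.01485 = 0.03680/0.01485 = 2.478.
p-value = 2·P(Z > 2.478) ≈ 0.0132; since p < α = 0.1, reject H₀.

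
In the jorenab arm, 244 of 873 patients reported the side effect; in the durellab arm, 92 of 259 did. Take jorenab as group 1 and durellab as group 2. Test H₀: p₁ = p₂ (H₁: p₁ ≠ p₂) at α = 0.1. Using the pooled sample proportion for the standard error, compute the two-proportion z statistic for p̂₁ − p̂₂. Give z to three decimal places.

p̂₁ = 244/873 = 0.27950, p̂₂ = 92/259 = 0.35521.
Pooled p̂ = (244+92)/(873+259) = 336/1132 = 0.29682.
SE = √(0.208718 × 0.00500648) = 0.03233.
z = (0.27950 − 0.35521)/0.03233 = -0.07571/0.03233 = -2.342.
Two-sided p-value ≈ 2·Φ(−2.342) = 0.0192, so at α = 0.1 we reject H₀.

z = -2.342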